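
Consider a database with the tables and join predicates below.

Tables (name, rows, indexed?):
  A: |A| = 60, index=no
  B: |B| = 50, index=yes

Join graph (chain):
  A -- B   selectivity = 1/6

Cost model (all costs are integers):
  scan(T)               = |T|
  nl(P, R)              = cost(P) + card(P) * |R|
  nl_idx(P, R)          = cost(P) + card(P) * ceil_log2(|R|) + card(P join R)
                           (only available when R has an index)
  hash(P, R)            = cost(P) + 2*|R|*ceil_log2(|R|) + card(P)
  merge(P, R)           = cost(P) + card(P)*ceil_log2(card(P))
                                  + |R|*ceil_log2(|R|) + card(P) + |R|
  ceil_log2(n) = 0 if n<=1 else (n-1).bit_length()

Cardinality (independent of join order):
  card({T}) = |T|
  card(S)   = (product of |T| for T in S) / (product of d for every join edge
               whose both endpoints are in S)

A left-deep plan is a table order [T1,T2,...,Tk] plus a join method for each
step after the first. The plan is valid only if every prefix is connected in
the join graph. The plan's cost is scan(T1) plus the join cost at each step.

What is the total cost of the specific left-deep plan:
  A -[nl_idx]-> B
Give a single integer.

step 1: scan A: cost=60, card=60
step 2: join B via nl_idx
    card(P join B) = 60*50/(6) = 500
    cost = 60 + 60*6 + 500 = 920

920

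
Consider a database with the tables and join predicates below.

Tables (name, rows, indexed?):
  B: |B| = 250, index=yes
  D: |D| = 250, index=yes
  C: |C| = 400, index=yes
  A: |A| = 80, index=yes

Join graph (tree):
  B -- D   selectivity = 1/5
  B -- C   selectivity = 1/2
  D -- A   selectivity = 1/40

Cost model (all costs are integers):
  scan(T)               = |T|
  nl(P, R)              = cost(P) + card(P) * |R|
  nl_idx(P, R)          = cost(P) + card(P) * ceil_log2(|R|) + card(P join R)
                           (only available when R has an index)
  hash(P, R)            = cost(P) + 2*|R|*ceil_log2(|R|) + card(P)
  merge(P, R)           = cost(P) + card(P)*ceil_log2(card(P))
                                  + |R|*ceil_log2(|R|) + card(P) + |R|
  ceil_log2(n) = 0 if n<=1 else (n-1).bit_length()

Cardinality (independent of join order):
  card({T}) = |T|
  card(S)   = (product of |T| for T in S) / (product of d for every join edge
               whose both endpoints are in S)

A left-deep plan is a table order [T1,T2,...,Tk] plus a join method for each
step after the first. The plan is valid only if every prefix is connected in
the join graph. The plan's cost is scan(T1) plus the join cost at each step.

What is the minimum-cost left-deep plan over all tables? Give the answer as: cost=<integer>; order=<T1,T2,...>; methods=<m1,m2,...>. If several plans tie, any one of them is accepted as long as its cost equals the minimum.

cost=37920; order=A,D,B,C; methods=nl_idx,hash,hash

Selinger DP (subsets sized 1..n):
  {B}: scan cost=250, card=250
  {D}: scan cost=250, card=250
  {C}: scan cost=400, card=400
  {A}: scan cost=80, card=80
  {BD}: card=12500; try (D,hash)→4500, (B,hash)→4500, (D,merge)→4750, (B,merge)→4750, (D,nl_idx)→14750, (B,nl_idx)→14750 …(+2); best=4500 via (D,hash)
  {BC}: card=50000; try (B,hash)→4800, (C,merge)→6500, (B,merge)→6650, (C,hash)→7700, (C,nl_idx)→52500, (B,nl_idx)→53600 …(+2); best=4800 via (B,hash)
  {AD}: card=500; try (D,nl_idx)→1220, (A,hash)→1620, (A,nl_idx)→2500, (D,merge)→2970, (A,merge)→3140, (D,hash)→4160 …(+2); best=1220 via (D,nl_idx)
  {BCD}: card=2500000; try (C,hash)→24200, (D,hash)→58800, (C,merge)→196000, (D,merge)→857050, (C,nl_idx)→2617000, (D,nl_idx)→2904800 …(+2); best=24200 via (C,hash)
  {ABD}: card=25000; try (B,hash)→5720, (B,merge)→8470, (A,hash)→18120, (B,nl_idx)→30220, (A,nl_idx)→117000, (B,nl)→126220 …(+2); best=5720 via (B,hash)
  {ABCD}: card=5000000; try (C,hash)→37920, (C,merge)→409720, (A,hash)→2525320, (C,nl_idx)→5230720, (C,nl)→10005720, (A,nl_idx)→22524200 …(+2); best=37920 via (C,hash)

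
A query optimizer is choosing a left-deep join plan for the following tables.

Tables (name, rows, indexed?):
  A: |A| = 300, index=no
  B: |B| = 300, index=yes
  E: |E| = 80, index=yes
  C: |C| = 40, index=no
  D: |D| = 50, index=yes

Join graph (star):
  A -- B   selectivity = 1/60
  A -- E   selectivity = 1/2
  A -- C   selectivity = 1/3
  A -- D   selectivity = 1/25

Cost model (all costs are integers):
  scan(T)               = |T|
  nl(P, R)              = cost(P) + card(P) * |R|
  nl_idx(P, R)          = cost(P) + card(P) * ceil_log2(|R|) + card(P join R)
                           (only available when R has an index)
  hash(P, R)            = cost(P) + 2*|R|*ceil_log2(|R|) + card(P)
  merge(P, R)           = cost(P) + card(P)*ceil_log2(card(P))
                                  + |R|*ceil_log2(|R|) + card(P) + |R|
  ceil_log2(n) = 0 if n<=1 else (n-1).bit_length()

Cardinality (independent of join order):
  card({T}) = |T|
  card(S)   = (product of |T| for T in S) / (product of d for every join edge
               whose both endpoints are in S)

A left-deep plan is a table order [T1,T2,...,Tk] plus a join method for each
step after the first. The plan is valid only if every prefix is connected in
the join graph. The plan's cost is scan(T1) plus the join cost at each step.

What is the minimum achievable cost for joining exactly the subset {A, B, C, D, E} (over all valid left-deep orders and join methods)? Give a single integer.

51200

Selinger DP over subsets of {A,B,C,D,E}:
  {A}: scan cost=300, card=300
  {B}: scan cost=300, card=300
  {E}: scan cost=80, card=80
  {C}: scan cost=40, card=40
  {D}: scan cost=50, card=50
  {AB}: card=1500; try (B,nl_idx)→4500, (B,hash)→6000, (A,hash)→6000, (B,merge)→6300, (A,merge)→6300, (B,nl)→90300 …(+1); best=4500 via (B,nl_idx)
  {AE}: card=12000; try (E,hash)→1720, (A,merge)→3720, (E,merge)→3940, (A,hash)→5560, (E,nl_idx)→14400, (A,nl)→24080 …(+1); best=1720 via (E,hash)
  {AC}: card=4000; try (C,hash)→1080, (A,merge)→3320, (C,merge)→3580, (A,hash)→5480, (A,nl)→12040, (C,nl)→12300; best=1080 via (C,hash)
  {AD}: card=600; try (D,hash)→1200, (D,nl_idx)→2700, (A,merge)→3400, (D,merge)→3650, (A,hash)→5500, (A,nl)→15050 …(+1); best=1200 via (D,hash)
  {ABE}: card=60000; try (E,hash)→7120, (B,hash)→19120, (E,merge)→23140, (E,nl_idx)→75000, (E,nl)→124500, (B,nl_idx)→169720 …(+2); best=7120 via (E,hash)
  {ABC}: card=20000; try (C,hash)→6480, (B,hash)→10480, (C,merge)→22780, (B,merge)→56080, (B,nl_idx)→57080, (C,nl)→64500 …(+1); best=6480 via (C,hash)
  {ABD}: card=3000; try (D,hash)→6600, (B,hash)→7200, (B,nl_idx)→9600, (B,merge)→10800, (D,nl_idx)→16500, (D,merge)→22850 …(+2); best=6600 via (D,hash)
  {ACE}: card=160000; try (E,hash)→6200, (C,hash)→14200, (E,merge)→53720, (C,merge)→182000, (E,nl_idx)→189080, (E,nl)→321080 …(+1); best=6200 via (E,hash)
  {ADE}: card=24000; try (E,hash)→2920, (E,merge)→8440, (D,hash)→14320, (E,nl_idx)→29400, (E,nl)→49200, (D,nl_idx)→97720 …(+2); best=2920 via (E,hash)
  {ACD}: card=8000; try (C,hash)→2280, (D,hash)→5680, (C,merge)→8080, (C,nl)→25200, (D,nl_idx)→33080, (D,merge)→53430 …(+1); best=2280 via (C,hash)
  {ABCE}: card=800000; try (E,hash)→27600, (C,hash)→67600, (B,hash)→171600, (E,merge)→327120, (E,nl_idx)→946480, (C,merge)→1027400 …(+5); best=27600 via (E,hash)
  {ABDE}: card=120000; try (E,hash)→10720, (B,hash)→32320, (E,merge)→46240, (D,hash)→67720, (E,nl_idx)→147600, (E,nl)→246600 …(+6); best=10720 via (E,hash)
  {ABCD}: card=40000; try (C,hash)→10080, (B,hash)→15680, (D,hash)→27080, (C,merge)→45880, (B,nl_idx)→114280, (B,merge)→117280 …(+5); best=10080 via (C,hash)
  {ACDE}: card=320000; try (E,hash)→11400, (C,hash)→27400, (E,merge)→114920, (D,hash)→166800, (E,nl_idx)→378280, (C,merge)→387200 …(+5); best=11400 via (E,hash)
  {ABCDE}: card=1600000; try (E,hash)→51200, (C,hash)→131200, (B,hash)→336800, (E,merge)→690720, (D,hash)→828200, (E,nl_idx)→1890080 …(+9); best=51200 via (E,hash)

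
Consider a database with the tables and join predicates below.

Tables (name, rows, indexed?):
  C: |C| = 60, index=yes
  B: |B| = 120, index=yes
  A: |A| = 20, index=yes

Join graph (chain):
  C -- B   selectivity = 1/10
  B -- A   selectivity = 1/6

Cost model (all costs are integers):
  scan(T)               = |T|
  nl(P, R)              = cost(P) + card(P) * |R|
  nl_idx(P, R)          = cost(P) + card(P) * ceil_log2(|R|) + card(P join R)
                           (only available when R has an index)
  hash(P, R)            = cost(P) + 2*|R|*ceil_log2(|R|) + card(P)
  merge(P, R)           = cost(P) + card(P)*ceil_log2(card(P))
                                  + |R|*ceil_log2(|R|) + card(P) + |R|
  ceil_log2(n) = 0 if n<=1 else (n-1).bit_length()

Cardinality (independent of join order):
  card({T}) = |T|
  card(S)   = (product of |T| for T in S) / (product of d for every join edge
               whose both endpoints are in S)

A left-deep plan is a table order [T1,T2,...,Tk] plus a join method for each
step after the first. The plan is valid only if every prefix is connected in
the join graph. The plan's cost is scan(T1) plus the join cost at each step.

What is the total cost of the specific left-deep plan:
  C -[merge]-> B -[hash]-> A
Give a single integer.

step 1: scan C: cost=60, card=60
step 2: join B via merge
    card(P join B) = 60*120/(10) = 720
    cost = 60 + 60*6 + 120*7 + 60 + 120 = 1440
step 3: join A via hash
    card(P join A) = 720*20/(6) = 2400
    cost = 1440 + 2*20*5 + 720 = 2360

2360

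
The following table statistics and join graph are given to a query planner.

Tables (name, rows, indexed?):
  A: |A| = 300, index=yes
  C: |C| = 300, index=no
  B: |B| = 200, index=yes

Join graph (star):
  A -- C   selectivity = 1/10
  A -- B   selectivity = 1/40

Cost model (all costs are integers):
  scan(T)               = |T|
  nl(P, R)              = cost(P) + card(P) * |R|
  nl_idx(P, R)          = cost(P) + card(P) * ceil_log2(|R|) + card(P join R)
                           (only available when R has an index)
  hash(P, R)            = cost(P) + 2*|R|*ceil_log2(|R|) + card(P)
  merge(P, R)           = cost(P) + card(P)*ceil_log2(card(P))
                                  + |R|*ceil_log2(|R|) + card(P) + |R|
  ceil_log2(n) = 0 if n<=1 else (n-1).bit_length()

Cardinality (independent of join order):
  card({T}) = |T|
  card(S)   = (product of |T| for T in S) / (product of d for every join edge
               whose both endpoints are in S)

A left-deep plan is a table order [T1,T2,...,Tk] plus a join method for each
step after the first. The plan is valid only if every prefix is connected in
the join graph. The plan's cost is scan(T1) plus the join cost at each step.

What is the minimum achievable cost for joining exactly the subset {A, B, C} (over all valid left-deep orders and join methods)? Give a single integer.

Selinger DP over subsets of {A,B,C}:
  {A}: scan cost=300, card=300
  {C}: scan cost=300, card=300
  {B}: scan cost=200, card=200
  {AC}: card=9000; try (C,hash)→6000, (A,hash)→6000, (C,merge)→6300, (A,merge)→6300, (A,nl_idx)→12000, (C,nl)→90300 …(+1); best=6000 via (C,hash)
  {AB}: card=1500; try (A,nl_idx)→3500, (B,hash)→3800, (B,nl_idx)→4200, (A,merge)→5000, (B,merge)→5100, (A,hash)→5800 …(+2); best=3500 via (A,nl_idx)
  {ABC}: card=45000; try (C,hash)→10400, (B,hash)→18200, (C,merge)→24500, (B,nl_idx)→123000, (B,merge)→142800, (C,nl)→453500 …(+1); best=10400 via (C,hash)

10400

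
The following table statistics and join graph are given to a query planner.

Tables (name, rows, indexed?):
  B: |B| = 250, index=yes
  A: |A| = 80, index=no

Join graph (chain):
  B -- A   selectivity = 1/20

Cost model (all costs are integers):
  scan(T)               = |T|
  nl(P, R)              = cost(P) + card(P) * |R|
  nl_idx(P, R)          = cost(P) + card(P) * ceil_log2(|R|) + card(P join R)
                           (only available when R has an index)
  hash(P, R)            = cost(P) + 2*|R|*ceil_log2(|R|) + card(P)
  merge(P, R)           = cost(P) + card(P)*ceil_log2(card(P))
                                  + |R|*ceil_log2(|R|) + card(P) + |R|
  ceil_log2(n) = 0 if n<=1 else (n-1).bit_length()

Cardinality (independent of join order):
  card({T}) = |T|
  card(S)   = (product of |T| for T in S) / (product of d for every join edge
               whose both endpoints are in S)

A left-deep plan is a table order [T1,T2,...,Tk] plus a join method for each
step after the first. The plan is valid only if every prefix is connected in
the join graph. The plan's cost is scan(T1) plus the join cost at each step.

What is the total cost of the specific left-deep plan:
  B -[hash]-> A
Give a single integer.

1620

step 1: scan B: cost=250, card=250
step 2: join A via hash
    card(P join A) = 250*80/(20) = 1000
    cost = 250 + 2*80*7 + 250 = 1620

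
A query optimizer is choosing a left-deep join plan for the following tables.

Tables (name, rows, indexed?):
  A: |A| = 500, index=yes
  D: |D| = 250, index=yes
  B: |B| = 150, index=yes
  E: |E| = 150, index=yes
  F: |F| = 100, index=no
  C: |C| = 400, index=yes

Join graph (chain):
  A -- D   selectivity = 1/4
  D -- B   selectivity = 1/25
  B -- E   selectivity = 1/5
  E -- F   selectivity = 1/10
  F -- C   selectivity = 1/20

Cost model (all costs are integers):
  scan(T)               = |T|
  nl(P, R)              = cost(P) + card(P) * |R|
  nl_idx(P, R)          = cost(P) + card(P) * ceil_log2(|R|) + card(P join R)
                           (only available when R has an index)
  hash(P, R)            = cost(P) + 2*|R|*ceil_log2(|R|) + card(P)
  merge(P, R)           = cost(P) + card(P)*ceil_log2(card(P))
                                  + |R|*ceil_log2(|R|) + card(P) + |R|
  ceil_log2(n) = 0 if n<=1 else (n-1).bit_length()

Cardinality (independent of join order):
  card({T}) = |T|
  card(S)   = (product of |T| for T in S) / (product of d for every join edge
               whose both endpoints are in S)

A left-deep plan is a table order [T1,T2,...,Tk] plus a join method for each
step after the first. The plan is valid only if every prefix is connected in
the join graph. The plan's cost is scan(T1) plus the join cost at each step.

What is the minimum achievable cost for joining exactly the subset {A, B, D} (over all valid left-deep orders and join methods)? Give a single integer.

13350

Selinger DP over subsets of {A,B,D}:
  {A}: scan cost=500, card=500
  {D}: scan cost=250, card=250
  {B}: scan cost=150, card=150
  {AD}: card=31250; try (D,hash)→5000, (A,merge)→7500, (D,merge)→7750, (A,hash)→9500, (A,nl_idx)→33750, (D,nl_idx)→35750 …(+2); best=5000 via (D,hash)
  {BD}: card=1500; try (D,nl_idx)→2850, (B,hash)→2900, (D,merge)→3750, (B,nl_idx)→3750, (B,merge)→3850, (D,hash)→4300 …(+2); best=2850 via (D,nl_idx)
  {ABD}: card=187500; try (A,hash)→13350, (A,merge)→25850, (B,hash)→38650, (A,nl_idx)→203850, (B,nl_idx)→442500, (B,merge)→506350 …(+2); best=13350 via (A,hash)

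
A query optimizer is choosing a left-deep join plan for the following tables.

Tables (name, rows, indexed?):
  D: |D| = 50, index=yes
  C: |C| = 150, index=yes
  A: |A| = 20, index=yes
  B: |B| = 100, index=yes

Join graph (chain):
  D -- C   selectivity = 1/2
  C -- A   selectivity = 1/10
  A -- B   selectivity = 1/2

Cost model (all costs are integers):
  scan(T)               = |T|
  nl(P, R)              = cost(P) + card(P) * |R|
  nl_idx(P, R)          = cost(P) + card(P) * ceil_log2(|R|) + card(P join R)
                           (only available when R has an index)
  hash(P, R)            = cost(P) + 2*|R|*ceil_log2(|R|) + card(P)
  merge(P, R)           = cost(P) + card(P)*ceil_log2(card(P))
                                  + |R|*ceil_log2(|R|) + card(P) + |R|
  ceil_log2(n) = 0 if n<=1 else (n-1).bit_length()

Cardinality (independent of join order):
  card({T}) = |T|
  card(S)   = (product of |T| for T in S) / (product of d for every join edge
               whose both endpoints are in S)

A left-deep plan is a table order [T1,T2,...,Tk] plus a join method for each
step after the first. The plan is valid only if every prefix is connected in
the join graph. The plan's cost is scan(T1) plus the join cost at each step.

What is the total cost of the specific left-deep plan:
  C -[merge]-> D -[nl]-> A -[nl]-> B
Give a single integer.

step 1: scan C: cost=150, card=150
step 2: join D via merge
    card(P join D) = 150*50/(2) = 3750
    cost = 150 + 150*8 + 50*6 + 150 + 50 = 1850
step 3: join A via nl
    card(P join A) = 3750*20/(10) = 7500
    cost = 1850 + 3750*20 = 76850
step 4: join B via nl
    card(P join B) = 7500*100/(2) = 375000
    cost = 76850 + 7500*100 = 826850

826850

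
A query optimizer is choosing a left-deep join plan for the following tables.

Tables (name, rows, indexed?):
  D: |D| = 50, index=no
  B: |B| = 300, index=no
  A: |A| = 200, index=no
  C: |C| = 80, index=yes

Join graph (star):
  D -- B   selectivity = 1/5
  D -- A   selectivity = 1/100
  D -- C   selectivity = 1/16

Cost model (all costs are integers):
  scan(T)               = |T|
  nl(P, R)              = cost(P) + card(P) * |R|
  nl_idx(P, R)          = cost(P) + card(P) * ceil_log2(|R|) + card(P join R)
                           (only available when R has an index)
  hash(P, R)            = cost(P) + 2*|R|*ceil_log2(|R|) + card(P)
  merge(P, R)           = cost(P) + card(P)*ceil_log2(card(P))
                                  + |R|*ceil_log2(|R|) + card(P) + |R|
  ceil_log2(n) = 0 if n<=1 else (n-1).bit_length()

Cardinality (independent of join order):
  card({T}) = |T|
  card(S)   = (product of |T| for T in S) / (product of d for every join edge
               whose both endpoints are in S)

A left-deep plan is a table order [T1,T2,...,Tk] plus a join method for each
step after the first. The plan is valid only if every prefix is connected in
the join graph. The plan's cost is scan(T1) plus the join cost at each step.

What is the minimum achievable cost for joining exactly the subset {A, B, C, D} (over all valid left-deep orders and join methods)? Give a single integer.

Selinger DP over subsets of {A,B,C,D}:
  {D}: scan cost=50, card=50
  {B}: scan cost=300, card=300
  {A}: scan cost=200, card=200
  {C}: scan cost=80, card=80
  {BD}: card=3000; try (D,hash)→1200, (B,merge)→3400, (D,merge)→3650, (B,hash)→5500, (B,nl)→15050, (D,nl)→15300; best=1200 via (D,hash)
  {AD}: card=100; try (D,hash)→1000, (A,merge)→2200, (D,merge)→2350, (A,hash)→3300, (A,nl)→10050, (D,nl)→10200; best=1000 via (D,hash)
  {CD}: card=250; try (C,nl_idx)→650, (D,hash)→760, (C,merge)→1040, (D,merge)→1070, (C,hash)→1220, (C,nl)→4050 …(+1); best=650 via (C,nl_idx)
  {ABD}: card=6000; try (B,merge)→4800, (B,hash)→6500, (A,hash)→7400, (B,nl)→31000, (A,merge)→42000, (A,nl)→601200; best=4800 via (B,merge)
  {BCD}: card=15000; try (C,hash)→5320, (B,merge)→5900, (B,hash)→6300, (C,nl_idx)→37200, (C,merge)→40840, (B,nl)→75650 …(+1); best=5320 via (C,hash)
  {ACD}: card=500; try (C,nl_idx)→2200, (C,hash)→2220, (C,merge)→2440, (A,hash)→4100, (A,merge)→4700, (C,nl)→9000 …(+1); best=2200 via (C,nl_idx)
  {ABCD}: card=30000; try (B,hash)→8100, (B,merge)→10200, (C,hash)→11920, (A,hash)→23520, (C,nl_idx)→76800, (C,merge)→89440 …(+4); best=8100 via (B,hash)

8100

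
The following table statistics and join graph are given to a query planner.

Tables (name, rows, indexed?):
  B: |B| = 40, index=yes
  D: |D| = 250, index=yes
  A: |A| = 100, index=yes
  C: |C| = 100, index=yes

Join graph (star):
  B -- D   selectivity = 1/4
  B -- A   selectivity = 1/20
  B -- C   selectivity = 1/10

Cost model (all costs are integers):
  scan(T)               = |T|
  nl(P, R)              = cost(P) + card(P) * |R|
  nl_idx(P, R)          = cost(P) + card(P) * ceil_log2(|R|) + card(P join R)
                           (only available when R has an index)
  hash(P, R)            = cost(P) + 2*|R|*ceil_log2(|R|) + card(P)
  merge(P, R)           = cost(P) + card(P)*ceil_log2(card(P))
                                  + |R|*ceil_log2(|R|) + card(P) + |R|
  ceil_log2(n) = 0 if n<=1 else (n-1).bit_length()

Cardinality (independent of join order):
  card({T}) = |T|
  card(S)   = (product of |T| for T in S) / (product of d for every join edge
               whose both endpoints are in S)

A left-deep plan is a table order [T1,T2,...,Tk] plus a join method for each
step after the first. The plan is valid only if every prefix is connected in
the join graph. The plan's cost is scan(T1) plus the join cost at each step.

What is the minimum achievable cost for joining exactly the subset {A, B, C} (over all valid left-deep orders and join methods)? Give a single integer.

2120

Selinger DP over subsets of {A,B,C}:
  {B}: scan cost=40, card=40
  {A}: scan cost=100, card=100
  {C}: scan cost=100, card=100
  {AB}: card=200; try (A,nl_idx)→520, (B,hash)→680, (B,nl_idx)→900, (A,merge)→1120, (B,merge)→1180, (A,hash)→1480 …(+2); best=520 via (A,nl_idx)
  {BC}: card=400; try (B,hash)→680, (C,nl_idx)→720, (B,nl_idx)→1100, (C,merge)→1120, (B,merge)→1180, (C,hash)→1480 …(+2); best=680 via (B,hash)
  {ABC}: card=2000; try (C,hash)→2120, (A,hash)→2480, (C,merge)→3120, (C,nl_idx)→3920, (A,merge)→5480, (A,nl_idx)→5480 …(+2); best=2120 via (C,hash)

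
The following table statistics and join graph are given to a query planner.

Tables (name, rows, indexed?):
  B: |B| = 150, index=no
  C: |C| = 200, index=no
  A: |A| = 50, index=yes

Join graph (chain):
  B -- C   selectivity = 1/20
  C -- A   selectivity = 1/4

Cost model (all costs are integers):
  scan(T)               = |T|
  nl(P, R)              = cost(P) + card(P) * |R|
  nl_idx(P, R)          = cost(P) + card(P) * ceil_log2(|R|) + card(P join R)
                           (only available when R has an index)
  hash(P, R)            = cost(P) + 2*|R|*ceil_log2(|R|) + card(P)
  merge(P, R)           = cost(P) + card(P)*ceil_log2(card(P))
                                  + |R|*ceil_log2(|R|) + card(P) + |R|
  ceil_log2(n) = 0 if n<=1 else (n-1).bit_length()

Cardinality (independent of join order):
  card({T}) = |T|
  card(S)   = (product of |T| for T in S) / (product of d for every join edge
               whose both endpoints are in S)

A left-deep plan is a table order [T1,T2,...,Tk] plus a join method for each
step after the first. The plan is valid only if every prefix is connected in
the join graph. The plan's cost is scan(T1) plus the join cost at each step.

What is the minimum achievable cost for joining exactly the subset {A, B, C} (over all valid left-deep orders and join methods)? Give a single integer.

4900

Selinger DP over subsets of {A,B,C}:
  {B}: scan cost=150, card=150
  {C}: scan cost=200, card=200
  {A}: scan cost=50, card=50
  {BC}: card=1500; try (B,hash)→2800, (C,merge)→3300, (B,merge)→3350, (C,hash)→3500, (C,nl)→30150, (B,nl)→30200; best=2800 via (B,hash)
  {AC}: card=2500; try (A,hash)→1000, (C,merge)→2200, (A,merge)→2350, (C,hash)→3300, (A,nl_idx)→3900, (C,nl)→10050 …(+1); best=1000 via (A,hash)
  {ABC}: card=18750; try (A,hash)→4900, (B,hash)→5900, (A,merge)→21150, (A,nl_idx)→30550, (B,merge)→34850, (A,nl)→77800 …(+1); best=4900 via (A,hash)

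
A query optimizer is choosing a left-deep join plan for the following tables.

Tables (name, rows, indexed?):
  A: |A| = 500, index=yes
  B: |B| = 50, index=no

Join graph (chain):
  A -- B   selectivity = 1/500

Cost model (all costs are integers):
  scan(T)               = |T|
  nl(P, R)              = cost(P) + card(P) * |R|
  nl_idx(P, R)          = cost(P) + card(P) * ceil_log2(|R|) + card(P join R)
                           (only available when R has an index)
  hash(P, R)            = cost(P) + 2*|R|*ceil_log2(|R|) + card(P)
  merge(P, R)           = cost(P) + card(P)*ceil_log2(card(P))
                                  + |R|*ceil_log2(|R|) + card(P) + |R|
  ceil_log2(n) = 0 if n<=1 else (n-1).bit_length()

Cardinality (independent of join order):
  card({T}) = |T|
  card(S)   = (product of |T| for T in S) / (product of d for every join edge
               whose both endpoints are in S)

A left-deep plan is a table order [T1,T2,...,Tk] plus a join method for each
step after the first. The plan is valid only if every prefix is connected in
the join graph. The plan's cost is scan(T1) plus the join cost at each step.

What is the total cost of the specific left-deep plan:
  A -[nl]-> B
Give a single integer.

25500

step 1: scan A: cost=500, card=500
step 2: join B via nl
    card(P join B) = 500*50/(500) = 50
    cost = 500 + 500*50 = 25500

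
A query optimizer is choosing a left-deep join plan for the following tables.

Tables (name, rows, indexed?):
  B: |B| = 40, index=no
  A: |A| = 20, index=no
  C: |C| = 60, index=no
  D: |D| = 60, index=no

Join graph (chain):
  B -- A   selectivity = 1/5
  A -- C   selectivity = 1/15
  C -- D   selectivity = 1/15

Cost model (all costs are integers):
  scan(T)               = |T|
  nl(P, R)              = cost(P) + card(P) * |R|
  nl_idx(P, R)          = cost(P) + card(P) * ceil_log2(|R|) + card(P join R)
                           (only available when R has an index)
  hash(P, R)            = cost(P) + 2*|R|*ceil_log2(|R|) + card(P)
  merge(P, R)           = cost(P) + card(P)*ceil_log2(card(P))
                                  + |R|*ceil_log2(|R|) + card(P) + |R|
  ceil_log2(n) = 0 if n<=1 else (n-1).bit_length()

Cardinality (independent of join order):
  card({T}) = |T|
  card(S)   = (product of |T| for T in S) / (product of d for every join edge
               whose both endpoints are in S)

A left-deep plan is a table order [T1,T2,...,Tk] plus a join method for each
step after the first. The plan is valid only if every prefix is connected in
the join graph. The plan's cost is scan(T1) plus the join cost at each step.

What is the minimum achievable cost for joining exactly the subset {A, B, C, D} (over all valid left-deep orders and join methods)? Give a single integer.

Selinger DP over subsets of {A,B,C,D}:
  {B}: scan cost=40, card=40
  {A}: scan cost=20, card=20
  {C}: scan cost=60, card=60
  {D}: scan cost=60, card=60
  {AB}: card=160; try (A,hash)→280, (B,merge)→420, (A,merge)→440, (B,hash)→520, (B,nl)→820, (A,nl)→840; best=280 via (A,hash)
  {AC}: card=80; try (A,hash)→320, (C,merge)→560, (A,merge)→600, (C,hash)→760, (C,nl)→1220, (A,nl)→1260; best=320 via (A,hash)
  {CD}: card=240; try (D,hash)→840, (C,hash)→840, (D,merge)→900, (C,merge)→900, (D,nl)→3660, (C,nl)→3660; best=840 via (D,hash)
  {ABC}: card=640; try (B,hash)→880, (C,hash)→1160, (B,merge)→1240, (C,merge)→2140, (B,nl)→3520, (C,nl)→9880; best=880 via (B,hash)
  {ACD}: card=320; try (D,hash)→1120, (A,hash)→1280, (D,merge)→1380, (A,merge)→3120, (D,nl)→5120, (A,nl)→5640; best=1120 via (D,hash)
  {ABCD}: card=2560; try (B,hash)→1920, (D,hash)→2240, (B,merge)→4600, (D,merge)→8340, (B,nl)→13920, (D,nl)→39280; best=1920 via (B,hash)

1920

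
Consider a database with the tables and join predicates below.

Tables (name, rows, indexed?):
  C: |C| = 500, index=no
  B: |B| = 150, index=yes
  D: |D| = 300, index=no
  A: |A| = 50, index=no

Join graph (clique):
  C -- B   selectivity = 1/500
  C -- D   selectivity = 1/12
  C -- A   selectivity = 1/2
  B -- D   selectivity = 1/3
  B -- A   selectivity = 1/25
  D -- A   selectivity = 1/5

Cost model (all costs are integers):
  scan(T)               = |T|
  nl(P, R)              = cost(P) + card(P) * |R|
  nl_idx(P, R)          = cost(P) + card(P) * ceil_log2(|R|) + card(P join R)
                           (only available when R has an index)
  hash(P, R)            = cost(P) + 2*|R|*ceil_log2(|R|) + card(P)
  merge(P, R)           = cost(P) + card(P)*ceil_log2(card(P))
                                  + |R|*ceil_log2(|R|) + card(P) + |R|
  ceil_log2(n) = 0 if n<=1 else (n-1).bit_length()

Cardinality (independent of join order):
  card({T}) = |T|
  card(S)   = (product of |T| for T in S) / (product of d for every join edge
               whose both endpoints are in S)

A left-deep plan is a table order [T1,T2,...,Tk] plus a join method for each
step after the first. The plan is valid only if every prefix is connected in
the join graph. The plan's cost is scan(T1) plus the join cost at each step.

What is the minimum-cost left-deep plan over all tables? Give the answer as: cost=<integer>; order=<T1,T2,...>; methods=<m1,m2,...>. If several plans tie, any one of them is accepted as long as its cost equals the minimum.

Selinger DP (subsets sized 1..n):
  {C}: scan cost=500, card=500
  {B}: scan cost=150, card=150
  {D}: scan cost=300, card=300
  {A}: scan cost=50, card=50
  {BC}: card=150; try (B,hash)→3400, (B,nl_idx)→4650, (C,merge)→6500, (B,merge)→6850, (C,hash)→9300, (C,nl)→75150 …(+1); best=3400 via (B,hash)
  {CD}: card=12500; try (D,hash)→6400, (C,merge)→8300, (D,merge)→8500, (C,hash)→9600, (C,nl)→150300, (D,nl)→150500; best=6400 via (D,hash)
  {AC}: card=12500; try (A,hash)→1600, (C,merge)→5400, (A,merge)→5850, (C,hash)→9100, (C,nl)→25050, (A,nl)→25500; best=1600 via (A,hash)
  {BD}: card=15000; try (B,hash)→3000, (D,merge)→4500, (B,merge)→4650, (D,hash)→5700, (B,nl_idx)→17700, (D,nl)→45150 …(+1); best=3000 via (B,hash)
  {AB}: card=300; try (B,nl_idx)→750, (A,hash)→900, (B,merge)→1750, (A,merge)→1850, (B,hash)→2500, (B,nl)→7550 …(+1); best=750 via (B,nl_idx)
  {AD}: card=3000; try (A,hash)→1200, (D,merge)→3400, (A,merge)→3650, (D,hash)→5500, (D,nl)→15050, (A,nl)→15300; best=1200 via (A,hash)
  {BCD}: card=1250; try (D,merge)→7750, (D,hash)→8950, (B,hash)→21300, (C,hash)→27000, (D,nl)→48400, (B,nl_idx)→107650 …(+4); best=7750 via (D,merge)
  {ABC}: card=150; try (A,hash)→4150, (A,merge)→5100, (C,merge)→8750, (C,hash)→10050, (A,nl)→10900, (B,hash)→16500 …(+4); best=4150 via (A,hash)
  {ACD}: card=62500; try (C,hash)→13200, (D,hash)→19500, (A,hash)→19500, (C,merge)→45200, (D,merge)→192100, (A,merge)→194250 …(+3); best=13200 via (C,hash)
  {ABD}: card=6000; try (D,hash)→6450, (B,hash)→6600, (D,merge)→6750, (A,hash)→18600, (B,nl_idx)→31200, (B,merge)→41550 …(+4); best=6450 via (D,hash)
  {ABCD}: card=250; try (D,merge)→8500, (A,hash)→9600, (D,hash)→9700, (C,hash)→21450, (A,merge)→23100, (D,nl)→49150 …(+7); best=8500 via (D,merge)

cost=8500; order=C,B,A,D; methods=hash,hash,merge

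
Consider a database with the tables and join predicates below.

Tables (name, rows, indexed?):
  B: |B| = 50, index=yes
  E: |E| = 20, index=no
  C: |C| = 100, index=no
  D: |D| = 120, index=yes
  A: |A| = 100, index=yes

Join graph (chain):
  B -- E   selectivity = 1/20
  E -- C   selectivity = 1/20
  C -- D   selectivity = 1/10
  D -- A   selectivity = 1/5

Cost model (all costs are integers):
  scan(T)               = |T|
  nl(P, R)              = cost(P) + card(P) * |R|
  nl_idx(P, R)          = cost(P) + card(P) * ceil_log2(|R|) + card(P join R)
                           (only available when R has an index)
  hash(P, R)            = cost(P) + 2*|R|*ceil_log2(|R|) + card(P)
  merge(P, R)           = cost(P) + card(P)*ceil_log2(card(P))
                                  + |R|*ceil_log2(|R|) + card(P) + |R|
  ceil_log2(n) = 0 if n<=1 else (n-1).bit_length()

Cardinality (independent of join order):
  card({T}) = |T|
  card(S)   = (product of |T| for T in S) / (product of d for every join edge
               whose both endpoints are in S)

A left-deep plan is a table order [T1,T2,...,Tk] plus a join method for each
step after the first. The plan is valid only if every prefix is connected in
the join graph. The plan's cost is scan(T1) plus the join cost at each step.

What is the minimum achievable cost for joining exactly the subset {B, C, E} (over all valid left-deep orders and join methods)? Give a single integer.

1100

Selinger DP over subsets of {B,C,E}:
  {B}: scan cost=50, card=50
  {E}: scan cost=20, card=20
  {C}: scan cost=100, card=100
  {BE}: card=50; try (B,nl_idx)→190, (E,hash)→300, (B,merge)→490, (E,merge)→520, (B,hash)→640, (B,nl)→1020 …(+1); best=190 via (B,nl_idx)
  {CE}: card=100; try (E,hash)→400, (C,merge)→940, (E,merge)→1020, (C,hash)→1440, (C,nl)→2020, (E,nl)→2100; best=400 via (E,hash)
  {BCE}: card=250; try (B,hash)→1100, (B,nl_idx)→1250, (C,merge)→1340, (B,merge)→1550, (C,hash)→1640, (C,nl)→5190 …(+1); best=1100 via (B,hash)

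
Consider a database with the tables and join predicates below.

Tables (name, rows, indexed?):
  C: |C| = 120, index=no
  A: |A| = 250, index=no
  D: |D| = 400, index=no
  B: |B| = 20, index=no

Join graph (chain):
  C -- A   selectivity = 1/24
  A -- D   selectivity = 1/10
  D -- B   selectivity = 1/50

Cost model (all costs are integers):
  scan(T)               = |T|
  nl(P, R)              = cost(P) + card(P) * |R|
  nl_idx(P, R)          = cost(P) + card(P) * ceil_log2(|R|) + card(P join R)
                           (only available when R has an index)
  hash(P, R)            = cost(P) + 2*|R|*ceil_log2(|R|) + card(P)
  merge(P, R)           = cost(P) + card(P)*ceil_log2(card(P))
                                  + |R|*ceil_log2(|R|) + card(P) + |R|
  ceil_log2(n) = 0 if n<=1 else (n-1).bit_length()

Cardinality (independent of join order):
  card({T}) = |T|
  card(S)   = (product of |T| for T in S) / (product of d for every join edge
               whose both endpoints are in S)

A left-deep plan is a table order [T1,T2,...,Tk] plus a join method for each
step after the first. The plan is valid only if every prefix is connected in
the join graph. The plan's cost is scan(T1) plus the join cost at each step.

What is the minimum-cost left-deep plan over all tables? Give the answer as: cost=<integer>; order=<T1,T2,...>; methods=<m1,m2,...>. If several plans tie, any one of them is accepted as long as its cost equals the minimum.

cost=10370; order=D,B,A,C; methods=hash,merge,hash

Selinger DP (subsets sized 1..n):
  {C}: scan cost=120, card=120
  {A}: scan cost=250, card=250
  {D}: scan cost=400, card=400
  {B}: scan cost=20, card=20
  {AC}: card=1250; try (C,hash)→2180, (A,merge)→3330, (C,merge)→3460, (A,hash)→4240, (A,nl)→30120, (C,nl)→30250; best=2180 via (C,hash)
  {AD}: card=10000; try (A,hash)→4800, (D,merge)→6500, (A,merge)→6650, (D,hash)→7700, (D,nl)→100250, (A,nl)→100400; best=4800 via (A,hash)
  {BD}: card=160; try (B,hash)→1000, (D,merge)→4140, (B,merge)→4520, (D,hash)→7240, (D,nl)→8020, (B,nl)→8400; best=1000 via (B,hash)
  {ACD}: card=50000; try (D,hash)→10630, (C,hash)→16480, (D,merge)→21180, (C,merge)→155760, (D,nl)→502180, (C,nl)→1204800; best=10630 via (D,hash)
  {ABD}: card=4000; try (A,merge)→4690, (A,hash)→5160, (B,hash)→15000, (A,nl)→41000, (B,merge)→154920, (B,nl)→204800; best=4690 via (A,merge)
  {ABCD}: card=20000; try (C,hash)→10370, (C,merge)→57650, (B,hash)→60830, (C,nl)→484690, (B,merge)→860750, (B,nl)→1010630; best=10370 via (C,hash)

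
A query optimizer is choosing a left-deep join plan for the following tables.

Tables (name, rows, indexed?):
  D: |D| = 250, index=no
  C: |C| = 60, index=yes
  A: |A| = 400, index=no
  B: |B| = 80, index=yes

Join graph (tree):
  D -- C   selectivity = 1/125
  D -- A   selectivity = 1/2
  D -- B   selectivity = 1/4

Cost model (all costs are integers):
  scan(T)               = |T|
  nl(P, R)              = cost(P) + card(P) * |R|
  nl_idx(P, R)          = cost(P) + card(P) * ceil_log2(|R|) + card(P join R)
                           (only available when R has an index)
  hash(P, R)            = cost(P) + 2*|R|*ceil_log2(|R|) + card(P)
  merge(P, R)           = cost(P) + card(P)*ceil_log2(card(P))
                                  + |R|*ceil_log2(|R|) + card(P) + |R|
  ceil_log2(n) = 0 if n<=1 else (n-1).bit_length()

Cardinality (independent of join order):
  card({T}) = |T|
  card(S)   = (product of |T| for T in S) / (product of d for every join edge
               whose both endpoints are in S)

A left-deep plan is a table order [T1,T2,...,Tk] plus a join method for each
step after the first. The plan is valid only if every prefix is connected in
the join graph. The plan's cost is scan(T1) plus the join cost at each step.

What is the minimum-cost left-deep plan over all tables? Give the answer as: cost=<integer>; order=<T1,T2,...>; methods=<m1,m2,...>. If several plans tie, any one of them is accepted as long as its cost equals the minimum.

cost=12060; order=D,C,B,A; methods=hash,hash,hash

Selinger DP (subsets sized 1..n):
  {D}: scan cost=250, card=250
  {C}: scan cost=60, card=60
  {A}: scan cost=400, card=400
  {B}: scan cost=80, card=80
  {CD}: card=120; try (C,hash)→1220, (C,nl_idx)→1870, (D,merge)→2730, (C,merge)→2920, (D,hash)→4120, (D,nl)→15060 …(+1); best=1220 via (C,hash)
  {AD}: card=50000; try (D,hash)→4800, (A,merge)→6500, (D,merge)→6650, (A,hash)→7700, (A,nl)→100250, (D,nl)→100400; best=4800 via (D,hash)
  {BD}: card=5000; try (B,hash)→1620, (D,merge)→2970, (B,merge)→3140, (D,hash)→4160, (B,nl_idx)→7000, (D,nl)→20080 …(+1); best=1620 via (B,hash)
  {ACD}: card=24000; try (A,merge)→6180, (A,hash)→8540, (A,nl)→49220, (C,hash)→55520, (C,nl_idx)→328800, (C,merge)→855220 …(+1); best=6180 via (A,merge)
  {BCD}: card=2400; try (B,hash)→2460, (B,merge)→2820, (B,nl_idx)→4460, (C,hash)→7340, (B,nl)→10820, (C,nl_idx)→34020 …(+2); best=2460 via (B,hash)
  {ABD}: card=1000000; try (A,hash)→13820, (B,hash)→55920, (A,merge)→75620, (B,merge)→855440, (B,nl_idx)→1354800, (A,nl)→2001620 …(+1); best=13820 via (A,hash)
  {ABCD}: card=480000; try (A,hash)→12060, (B,hash)→31300, (A,merge)→37660, (B,merge)→390820, (B,nl_idx)→654180, (A,nl)→962460 …(+5); best=12060 via (A,hash)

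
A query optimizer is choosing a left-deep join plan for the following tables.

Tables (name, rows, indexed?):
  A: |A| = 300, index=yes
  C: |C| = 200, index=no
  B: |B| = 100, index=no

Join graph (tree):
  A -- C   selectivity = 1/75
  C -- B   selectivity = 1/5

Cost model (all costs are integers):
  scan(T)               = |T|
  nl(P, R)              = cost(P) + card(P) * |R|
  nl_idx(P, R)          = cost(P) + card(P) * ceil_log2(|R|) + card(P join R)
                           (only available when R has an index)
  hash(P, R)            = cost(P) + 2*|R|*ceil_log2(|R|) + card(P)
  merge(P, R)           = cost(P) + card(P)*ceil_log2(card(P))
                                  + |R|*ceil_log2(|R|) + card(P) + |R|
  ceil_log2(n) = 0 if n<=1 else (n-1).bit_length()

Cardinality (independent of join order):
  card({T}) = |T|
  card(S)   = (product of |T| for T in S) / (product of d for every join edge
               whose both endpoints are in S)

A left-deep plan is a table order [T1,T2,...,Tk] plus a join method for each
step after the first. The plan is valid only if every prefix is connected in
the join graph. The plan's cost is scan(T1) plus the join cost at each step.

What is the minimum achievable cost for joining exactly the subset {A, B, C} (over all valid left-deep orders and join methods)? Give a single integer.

Selinger DP over subsets of {A,B,C}:
  {A}: scan cost=300, card=300
  {C}: scan cost=200, card=200
  {B}: scan cost=100, card=100
  {AC}: card=800; try (A,nl_idx)→2800, (C,hash)→3800, (A,merge)→5000, (C,merge)→5100, (A,hash)→5800, (A,nl)→60200 …(+1); best=2800 via (A,nl_idx)
  {BC}: card=4000; try (B,hash)→1800, (C,merge)→2700, (B,merge)→2800, (C,hash)→3400, (C,nl)→20100, (B,nl)→20200; best=1800 via (B,hash)
  {ABC}: card=16000; try (B,hash)→5000, (A,hash)→11200, (B,merge)→12400, (A,nl_idx)→53800, (A,merge)→56800, (B,nl)→82800 …(+1); best=5000 via (B,hash)

5000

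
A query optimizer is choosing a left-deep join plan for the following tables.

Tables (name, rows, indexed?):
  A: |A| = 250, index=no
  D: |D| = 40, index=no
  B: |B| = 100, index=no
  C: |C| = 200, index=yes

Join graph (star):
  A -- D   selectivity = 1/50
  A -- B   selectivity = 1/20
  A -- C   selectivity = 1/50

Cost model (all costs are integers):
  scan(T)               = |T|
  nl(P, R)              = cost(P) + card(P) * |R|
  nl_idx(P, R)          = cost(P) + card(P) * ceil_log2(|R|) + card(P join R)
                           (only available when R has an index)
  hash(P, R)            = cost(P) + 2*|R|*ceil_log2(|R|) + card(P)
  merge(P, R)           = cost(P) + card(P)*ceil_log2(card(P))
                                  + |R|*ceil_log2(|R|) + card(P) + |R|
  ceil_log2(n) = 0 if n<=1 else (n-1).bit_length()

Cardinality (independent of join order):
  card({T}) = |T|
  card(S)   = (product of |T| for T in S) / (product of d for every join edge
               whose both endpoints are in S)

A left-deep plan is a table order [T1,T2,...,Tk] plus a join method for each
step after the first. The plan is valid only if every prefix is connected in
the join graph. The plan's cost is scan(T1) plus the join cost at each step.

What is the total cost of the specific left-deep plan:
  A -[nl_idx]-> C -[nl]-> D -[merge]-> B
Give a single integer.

step 1: scan A: cost=250, card=250
step 2: join C via nl_idx
    card(P join C) = 250*200/(50) = 1000
    cost = 250 + 250*8 + 1000 = 3250
step 3: join D via nl
    card(P join D) = 1000*40/(50) = 800
    cost = 3250 + 1000*40 = 43250
step 4: join B via merge
    card(P join B) = 800*100/(20) = 4000
    cost = 43250 + 800*10 + 100*7 + 800 + 100 = 52850

52850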